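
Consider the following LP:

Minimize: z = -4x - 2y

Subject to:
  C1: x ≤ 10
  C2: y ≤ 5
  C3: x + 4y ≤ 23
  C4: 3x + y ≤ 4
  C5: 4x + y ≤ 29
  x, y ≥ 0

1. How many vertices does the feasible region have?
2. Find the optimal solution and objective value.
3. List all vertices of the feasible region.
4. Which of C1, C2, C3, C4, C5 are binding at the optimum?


1. 3
2. x = 0, y = 4, z = -8
3. (0, 0), (1.333, 0), (0, 4)
4. C4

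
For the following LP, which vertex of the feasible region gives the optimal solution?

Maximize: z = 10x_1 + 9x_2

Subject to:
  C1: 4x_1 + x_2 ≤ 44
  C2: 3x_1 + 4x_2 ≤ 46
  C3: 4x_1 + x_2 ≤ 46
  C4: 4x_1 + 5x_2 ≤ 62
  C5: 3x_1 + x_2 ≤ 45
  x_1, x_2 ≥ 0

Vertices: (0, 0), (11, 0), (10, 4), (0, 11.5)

Evaluate the objective at each vertex of the feasible region:
  z(0, 0) = 0
  z(11, 0) = 110
  z(10, 4) = 136  ←
  z(0, 11.5) = 103.5
The maximum is at x_1 = 10, x_2 = 4.

(10, 4)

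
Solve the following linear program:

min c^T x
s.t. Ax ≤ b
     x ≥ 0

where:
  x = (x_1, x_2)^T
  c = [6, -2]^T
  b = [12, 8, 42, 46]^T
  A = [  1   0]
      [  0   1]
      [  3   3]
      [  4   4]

Evaluate the objective at each vertex of the feasible region:
  z(0, 0) = 0
  z(11.5, 0) = 69
  z(3.5, 8) = 5
  z(0, 8) = -16  ←
The minimum is at x_1 = 0, x_2 = 8.

x_1 = 0, x_2 = 8, z = -16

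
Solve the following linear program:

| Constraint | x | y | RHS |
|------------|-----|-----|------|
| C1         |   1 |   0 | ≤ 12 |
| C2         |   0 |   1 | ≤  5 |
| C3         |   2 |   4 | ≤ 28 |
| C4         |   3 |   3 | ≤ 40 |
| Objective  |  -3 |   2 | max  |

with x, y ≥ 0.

Evaluate the objective at each vertex of the feasible region:
  z(0, 0) = 0
  z(12, 0) = -36
  z(12, 1) = -34
  z(4, 5) = -2
  z(0, 5) = 10  ←
The maximum is at x = 0, y = 5.

x = 0, y = 5, z = 10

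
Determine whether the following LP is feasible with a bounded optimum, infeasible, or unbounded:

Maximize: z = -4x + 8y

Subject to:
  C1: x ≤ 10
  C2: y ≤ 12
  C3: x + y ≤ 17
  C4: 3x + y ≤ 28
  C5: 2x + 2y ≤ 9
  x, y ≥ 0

Feasible with a bounded optimal solution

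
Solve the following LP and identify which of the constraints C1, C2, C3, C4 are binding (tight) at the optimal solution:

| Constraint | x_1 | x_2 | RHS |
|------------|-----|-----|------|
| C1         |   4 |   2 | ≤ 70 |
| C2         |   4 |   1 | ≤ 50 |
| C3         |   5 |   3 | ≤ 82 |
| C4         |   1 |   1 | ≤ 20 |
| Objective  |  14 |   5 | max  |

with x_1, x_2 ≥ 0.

At x_1 = 10, x_2 = 10, compute slack b - a·x for each constraint:
  C1: 70 − 60 = 10  (slack)
  C2: 50 − 50 = 0  (binding)
  C3: 82 − 80 = 2  (slack)
  C4: 20 − 20 = 0  (binding)

Optimal: x_1 = 10, x_2 = 10
Binding: C2, C4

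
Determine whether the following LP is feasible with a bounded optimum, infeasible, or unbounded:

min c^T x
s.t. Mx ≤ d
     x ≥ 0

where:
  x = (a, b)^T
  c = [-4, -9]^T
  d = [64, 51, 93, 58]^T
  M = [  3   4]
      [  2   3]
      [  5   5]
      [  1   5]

Feasible with a bounded optimal solution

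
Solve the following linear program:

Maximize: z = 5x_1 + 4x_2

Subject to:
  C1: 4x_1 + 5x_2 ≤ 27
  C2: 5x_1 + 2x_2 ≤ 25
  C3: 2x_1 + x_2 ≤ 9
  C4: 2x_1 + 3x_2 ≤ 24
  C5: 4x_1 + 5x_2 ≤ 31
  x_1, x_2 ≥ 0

Evaluate the objective at each vertex of the feasible region:
  z(0, 0) = 0
  z(4.5, 0) = 22.5
  z(3, 3) = 27  ←
  z(0, 5.4) = 21.6
The maximum is at x_1 = 3, x_2 = 3.

x_1 = 3, x_2 = 3, z = 27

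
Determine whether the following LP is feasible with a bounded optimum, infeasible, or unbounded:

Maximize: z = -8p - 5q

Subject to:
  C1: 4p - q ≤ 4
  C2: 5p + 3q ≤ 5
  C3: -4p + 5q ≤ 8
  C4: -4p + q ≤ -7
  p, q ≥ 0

Infeasible (no feasible solution exists)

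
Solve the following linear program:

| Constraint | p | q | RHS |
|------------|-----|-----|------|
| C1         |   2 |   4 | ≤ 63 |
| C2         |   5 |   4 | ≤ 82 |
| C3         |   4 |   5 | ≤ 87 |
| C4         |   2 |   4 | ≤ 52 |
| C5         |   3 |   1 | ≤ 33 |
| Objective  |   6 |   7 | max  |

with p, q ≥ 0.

Evaluate the objective at each vertex of the feasible region:
  z(0, 0) = 0
  z(11, 0) = 66
  z(8, 9) = 111  ←
  z(0, 13) = 91
The maximum is at p = 8, q = 9.

p = 8, q = 9, z = 111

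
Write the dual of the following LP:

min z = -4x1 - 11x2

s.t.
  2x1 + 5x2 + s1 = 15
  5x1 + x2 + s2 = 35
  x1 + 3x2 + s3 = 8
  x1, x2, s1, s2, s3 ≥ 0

Primal min cᵀx s.t. Ax ≤ b, x ≥ 0  →  Dual max −bᵀy s.t. Aᵀy ≥ −c, y ≥ 0.

Maximize: z = -15y1 - 35y2 - 8y3

Subject to:
  2y1 + 5y2 + y3 ≥ 4
  5y1 + y2 + 3y3 ≥ 11
  y1, y2, y3 ≥ 0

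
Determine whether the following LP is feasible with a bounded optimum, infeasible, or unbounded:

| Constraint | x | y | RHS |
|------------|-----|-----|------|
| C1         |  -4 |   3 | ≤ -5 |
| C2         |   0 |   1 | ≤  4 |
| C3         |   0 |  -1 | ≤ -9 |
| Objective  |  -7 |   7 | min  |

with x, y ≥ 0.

Infeasible (no feasible solution exists)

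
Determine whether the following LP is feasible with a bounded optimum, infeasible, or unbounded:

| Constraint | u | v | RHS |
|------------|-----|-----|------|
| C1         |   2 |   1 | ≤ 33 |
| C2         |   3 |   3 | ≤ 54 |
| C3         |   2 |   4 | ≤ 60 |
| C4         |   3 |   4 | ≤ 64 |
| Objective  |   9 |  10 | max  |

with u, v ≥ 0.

Feasible with a bounded optimal solution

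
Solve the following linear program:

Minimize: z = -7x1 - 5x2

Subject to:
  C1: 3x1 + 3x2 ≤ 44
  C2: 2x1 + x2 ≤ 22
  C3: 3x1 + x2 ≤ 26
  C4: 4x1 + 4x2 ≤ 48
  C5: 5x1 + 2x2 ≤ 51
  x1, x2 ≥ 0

Evaluate the objective at each vertex of the feasible region:
  z(0, 0) = 0
  z(8.667, 0) = -60.67
  z(7, 5) = -74  ←
  z(0, 12) = -60
The minimum is at x1 = 7, x2 = 5.

x1 = 7, x2 = 5, z = -74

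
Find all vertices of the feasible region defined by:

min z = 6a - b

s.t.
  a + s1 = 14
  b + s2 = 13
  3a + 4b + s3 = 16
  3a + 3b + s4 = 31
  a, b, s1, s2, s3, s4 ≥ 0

(0, 0), (5.333, 0), (0, 4)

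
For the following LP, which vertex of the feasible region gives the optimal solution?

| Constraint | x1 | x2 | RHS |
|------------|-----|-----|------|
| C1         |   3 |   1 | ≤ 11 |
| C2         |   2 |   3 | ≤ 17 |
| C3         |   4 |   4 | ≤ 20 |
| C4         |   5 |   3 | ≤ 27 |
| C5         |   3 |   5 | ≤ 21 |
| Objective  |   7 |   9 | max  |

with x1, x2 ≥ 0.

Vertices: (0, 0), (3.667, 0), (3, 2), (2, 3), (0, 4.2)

Evaluate the objective at each vertex of the feasible region:
  z(0, 0) = 0
  z(3.667, 0) = 25.67
  z(3, 2) = 39
  z(2, 3) = 41  ←
  z(0, 4.2) = 37.8
The maximum is at x1 = 2, x2 = 3.

(2, 3)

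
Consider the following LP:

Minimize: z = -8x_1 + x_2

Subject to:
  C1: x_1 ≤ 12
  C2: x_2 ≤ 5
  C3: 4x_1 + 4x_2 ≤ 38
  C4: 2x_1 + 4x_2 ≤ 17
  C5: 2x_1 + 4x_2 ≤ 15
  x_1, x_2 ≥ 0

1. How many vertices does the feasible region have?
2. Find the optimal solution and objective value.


1. 3
2. x_1 = 7.5, x_2 = 0, z = -60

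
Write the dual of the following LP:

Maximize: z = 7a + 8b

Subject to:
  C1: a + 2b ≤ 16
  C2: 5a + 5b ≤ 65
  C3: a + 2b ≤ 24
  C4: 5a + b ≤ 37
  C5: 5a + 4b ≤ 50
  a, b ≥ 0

Primal max cᵀx s.t. Ax ≤ b, x ≥ 0  →  Dual min bᵀy s.t. Aᵀy ≥ c, y ≥ 0.

Minimize: z = 16y1 + 65y2 + 24y3 + 37y4 + 50y5

Subject to:
  y1 + 5y2 + y3 + 5y4 + 5y5 ≥ 7
  2y1 + 5y2 + 2y3 + y4 + 4y5 ≥ 8
  y1, y2, y3, y4, y5 ≥ 0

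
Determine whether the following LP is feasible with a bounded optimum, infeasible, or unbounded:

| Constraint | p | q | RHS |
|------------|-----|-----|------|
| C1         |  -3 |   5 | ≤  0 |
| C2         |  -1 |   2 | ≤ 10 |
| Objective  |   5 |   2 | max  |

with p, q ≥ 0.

Unbounded (objective can increase without bound)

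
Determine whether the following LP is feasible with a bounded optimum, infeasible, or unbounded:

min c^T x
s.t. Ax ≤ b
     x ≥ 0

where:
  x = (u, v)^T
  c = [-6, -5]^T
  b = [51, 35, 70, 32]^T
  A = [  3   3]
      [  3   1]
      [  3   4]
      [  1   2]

Feasible with a bounded optimal solution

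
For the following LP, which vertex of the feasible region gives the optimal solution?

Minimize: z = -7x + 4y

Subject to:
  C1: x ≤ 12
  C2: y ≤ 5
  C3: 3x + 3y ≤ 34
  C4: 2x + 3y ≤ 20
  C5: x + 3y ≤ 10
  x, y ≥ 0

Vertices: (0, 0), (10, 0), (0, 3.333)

Evaluate the objective at each vertex of the feasible region:
  z(0, 0) = 0
  z(10, 0) = -70  ←
  z(0, 3.333) = 13.33
The minimum is at x = 10, y = 0.

(10, 0)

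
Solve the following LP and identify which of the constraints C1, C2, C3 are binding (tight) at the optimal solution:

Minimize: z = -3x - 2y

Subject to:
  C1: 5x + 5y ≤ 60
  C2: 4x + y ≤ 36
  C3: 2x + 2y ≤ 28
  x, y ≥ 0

At x = 8, y = 4, compute slack b - a·x for each constraint:
  C1: 60 − 60 = 0  (binding)
  C2: 36 − 36 = 0  (binding)
  C3: 28 − 24 = 4  (slack)

Optimal: x = 8, y = 4
Binding: C1, C2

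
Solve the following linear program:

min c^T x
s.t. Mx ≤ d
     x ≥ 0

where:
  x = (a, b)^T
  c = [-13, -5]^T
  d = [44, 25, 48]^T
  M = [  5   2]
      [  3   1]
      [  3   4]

Evaluate the objective at each vertex of the feasible region:
  z(0, 0) = 0
  z(8.333, 0) = -108.3
  z(6, 7) = -113  ←
  z(5.714, 7.714) = -112.9
  z(0, 12) = -60
The minimum is at a = 6, b = 7.

a = 6, b = 7, z = -113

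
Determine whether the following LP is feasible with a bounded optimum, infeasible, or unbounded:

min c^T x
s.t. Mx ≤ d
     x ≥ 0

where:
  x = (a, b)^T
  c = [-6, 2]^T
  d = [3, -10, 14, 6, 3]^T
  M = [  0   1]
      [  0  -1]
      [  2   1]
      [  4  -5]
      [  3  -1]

Infeasible (no feasible solution exists)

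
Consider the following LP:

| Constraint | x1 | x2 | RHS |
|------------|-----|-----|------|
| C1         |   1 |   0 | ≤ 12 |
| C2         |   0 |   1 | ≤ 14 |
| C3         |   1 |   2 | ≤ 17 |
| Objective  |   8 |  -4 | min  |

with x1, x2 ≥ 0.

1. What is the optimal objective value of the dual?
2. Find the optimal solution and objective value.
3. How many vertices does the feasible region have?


1. -34
2. x1 = 0, x2 = 8.5, z = -34
3. 4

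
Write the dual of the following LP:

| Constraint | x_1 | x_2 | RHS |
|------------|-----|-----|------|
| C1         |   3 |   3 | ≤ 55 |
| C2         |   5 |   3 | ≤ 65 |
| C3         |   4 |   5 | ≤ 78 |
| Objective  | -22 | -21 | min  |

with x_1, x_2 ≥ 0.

Primal min cᵀx s.t. Ax ≤ b, x ≥ 0  →  Dual max −bᵀy s.t. Aᵀy ≥ −c, y ≥ 0.

Maximize: z = -55y1 - 65y2 - 78y3

Subject to:
  3y1 + 5y2 + 4y3 ≥ 22
  3y1 + 3y2 + 5y3 ≥ 21
  y1, y2, y3 ≥ 0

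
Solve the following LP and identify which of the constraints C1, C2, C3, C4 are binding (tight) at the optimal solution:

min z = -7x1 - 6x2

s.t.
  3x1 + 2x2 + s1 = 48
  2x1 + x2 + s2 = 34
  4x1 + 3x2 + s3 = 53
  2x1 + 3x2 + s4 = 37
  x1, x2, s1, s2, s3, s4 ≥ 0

At x1 = 8, x2 = 7, compute slack b - a·x for each constraint:
  C1: 48 − 38 = 10  (slack)
  C2: 34 − 23 = 11  (slack)
  C3: 53 − 53 = 0  (binding)
  C4: 37 − 37 = 0  (binding)

Optimal: x1 = 8, x2 = 7
Binding: C3, C4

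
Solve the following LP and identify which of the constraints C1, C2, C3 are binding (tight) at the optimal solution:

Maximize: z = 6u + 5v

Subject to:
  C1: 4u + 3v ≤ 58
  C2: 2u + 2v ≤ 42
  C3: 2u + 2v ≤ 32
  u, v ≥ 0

At u = 10, v = 6, compute slack b - a·x for each constraint:
  C1: 58 − 58 = 0  (binding)
  C2: 42 − 32 = 10  (slack)
  C3: 32 − 32 = 0  (binding)

Optimal: u = 10, v = 6
Binding: C1, C3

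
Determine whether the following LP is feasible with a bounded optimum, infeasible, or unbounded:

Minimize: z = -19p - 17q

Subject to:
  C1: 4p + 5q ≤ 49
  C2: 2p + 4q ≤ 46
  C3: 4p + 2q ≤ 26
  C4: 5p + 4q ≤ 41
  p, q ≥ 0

Feasible with a bounded optimal solution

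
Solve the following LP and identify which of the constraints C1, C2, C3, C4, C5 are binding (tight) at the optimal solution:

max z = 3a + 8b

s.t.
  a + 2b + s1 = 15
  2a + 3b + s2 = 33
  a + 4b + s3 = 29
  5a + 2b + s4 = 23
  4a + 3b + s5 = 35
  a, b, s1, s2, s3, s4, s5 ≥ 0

At a = 1, b = 7, compute slack b - a·x for each constraint:
  C1: 15 − 15 = 0  (binding)
  C2: 33 − 23 = 10  (slack)
  C3: 29 − 29 = 0  (binding)
  C4: 23 − 19 = 4  (slack)
  C5: 35 − 25 = 10  (slack)

Optimal: a = 1, b = 7
Binding: C1, C3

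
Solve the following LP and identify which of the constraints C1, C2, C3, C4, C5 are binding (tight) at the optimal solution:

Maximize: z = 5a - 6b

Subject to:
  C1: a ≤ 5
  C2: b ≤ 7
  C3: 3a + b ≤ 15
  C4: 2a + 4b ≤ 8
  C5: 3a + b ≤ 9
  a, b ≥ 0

At a = 3, b = 0, compute slack b - a·x for each constraint:
  C1: 5 − 3 = 2  (slack)
  C2: 7 − 0 = 7  (slack)
  C3: 15 − 9 = 6  (slack)
  C4: 8 − 6 = 2  (slack)
  C5: 9 − 9 = 0  (binding)

Optimal: a = 3, b = 0
Binding: C5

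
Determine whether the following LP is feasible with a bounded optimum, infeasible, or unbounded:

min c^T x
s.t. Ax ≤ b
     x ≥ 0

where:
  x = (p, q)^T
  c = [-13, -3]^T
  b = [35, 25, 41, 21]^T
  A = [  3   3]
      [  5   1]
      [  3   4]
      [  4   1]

Feasible with a bounded optimal solution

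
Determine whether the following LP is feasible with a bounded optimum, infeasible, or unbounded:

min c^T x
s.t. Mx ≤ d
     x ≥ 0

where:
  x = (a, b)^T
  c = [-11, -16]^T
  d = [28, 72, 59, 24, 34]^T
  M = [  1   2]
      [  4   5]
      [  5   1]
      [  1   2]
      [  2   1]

Feasible with a bounded optimal solution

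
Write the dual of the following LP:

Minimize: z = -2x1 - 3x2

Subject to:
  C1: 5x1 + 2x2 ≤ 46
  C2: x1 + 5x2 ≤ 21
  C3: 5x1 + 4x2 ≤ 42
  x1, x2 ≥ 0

Primal min cᵀx s.t. Ax ≤ b, x ≥ 0  →  Dual max −bᵀy s.t. Aᵀy ≥ −c, y ≥ 0.

Maximize: z = -46y1 - 21y2 - 42y3

Subject to:
  5y1 + y2 + 5y3 ≥ 2
  2y1 + 5y2 + 4y3 ≥ 3
  y1, y2, y3 ≥ 0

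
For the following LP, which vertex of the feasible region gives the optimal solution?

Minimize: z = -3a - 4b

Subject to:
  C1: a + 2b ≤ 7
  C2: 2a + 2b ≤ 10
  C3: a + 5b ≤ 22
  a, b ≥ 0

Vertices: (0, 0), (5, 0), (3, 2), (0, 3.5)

Evaluate the objective at each vertex of the feasible region:
  z(0, 0) = 0
  z(5, 0) = -15
  z(3, 2) = -17  ←
  z(0, 3.5) = -14
The minimum is at a = 3, b = 2.

(3, 2)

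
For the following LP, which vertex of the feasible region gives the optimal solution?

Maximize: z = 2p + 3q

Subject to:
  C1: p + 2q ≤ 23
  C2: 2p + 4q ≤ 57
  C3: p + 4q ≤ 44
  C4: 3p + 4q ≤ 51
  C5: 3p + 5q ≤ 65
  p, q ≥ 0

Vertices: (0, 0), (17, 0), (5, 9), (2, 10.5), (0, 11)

Evaluate the objective at each vertex of the feasible region:
  z(0, 0) = 0
  z(17, 0) = 34
  z(5, 9) = 37  ←
  z(2, 10.5) = 35.5
  z(0, 11) = 33
The maximum is at p = 5, q = 9.

(5, 9)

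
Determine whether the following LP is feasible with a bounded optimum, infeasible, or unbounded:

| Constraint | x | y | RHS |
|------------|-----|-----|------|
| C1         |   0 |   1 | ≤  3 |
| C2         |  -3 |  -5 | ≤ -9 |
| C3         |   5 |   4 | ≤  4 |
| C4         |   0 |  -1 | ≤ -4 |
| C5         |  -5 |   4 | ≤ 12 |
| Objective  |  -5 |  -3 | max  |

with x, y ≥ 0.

Infeasible (no feasible solution exists)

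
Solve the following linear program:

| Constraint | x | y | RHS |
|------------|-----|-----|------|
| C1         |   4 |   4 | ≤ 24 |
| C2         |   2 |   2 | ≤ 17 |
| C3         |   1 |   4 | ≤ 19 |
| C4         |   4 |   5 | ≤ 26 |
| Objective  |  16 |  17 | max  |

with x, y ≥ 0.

Evaluate the objective at each vertex of the feasible region:
  z(0, 0) = 0
  z(6, 0) = 96
  z(4, 2) = 98  ←
  z(0.8182, 4.545) = 90.36
  z(0, 4.75) = 80.75
The maximum is at x = 4, y = 2.

x = 4, y = 2, z = 98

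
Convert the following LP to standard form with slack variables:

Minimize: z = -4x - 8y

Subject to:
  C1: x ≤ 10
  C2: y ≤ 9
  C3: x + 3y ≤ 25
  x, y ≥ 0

min z = -4x - 8y

s.t.
  x + s1 = 10
  y + s2 = 9
  x + 3y + s3 = 25
  x, y, s1, s2, s3 ≥ 0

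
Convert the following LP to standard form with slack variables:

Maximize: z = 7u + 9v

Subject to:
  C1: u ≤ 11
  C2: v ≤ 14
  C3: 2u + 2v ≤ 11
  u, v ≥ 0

max z = 7u + 9v

s.t.
  u + s1 = 11
  v + s2 = 14
  2u + 2v + s3 = 11
  u, v, s1, s2, s3 ≥ 0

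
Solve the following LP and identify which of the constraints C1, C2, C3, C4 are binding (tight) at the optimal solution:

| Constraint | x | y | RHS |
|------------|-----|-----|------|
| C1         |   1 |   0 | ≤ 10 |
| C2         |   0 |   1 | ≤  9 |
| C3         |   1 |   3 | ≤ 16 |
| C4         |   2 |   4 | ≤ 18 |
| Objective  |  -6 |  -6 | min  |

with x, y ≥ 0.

At x = 9, y = 0, compute slack b - a·x for each constraint:
  C1: 10 − 9 = 1  (slack)
  C2: 9 − 0 = 9  (slack)
  C3: 16 − 9 = 7  (slack)
  C4: 18 − 18 = 0  (binding)

Optimal: x = 9, y = 0
Binding: C4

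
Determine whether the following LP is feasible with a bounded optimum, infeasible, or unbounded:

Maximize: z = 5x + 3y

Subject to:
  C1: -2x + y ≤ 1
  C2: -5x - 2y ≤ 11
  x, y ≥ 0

Unbounded (objective can increase without bound)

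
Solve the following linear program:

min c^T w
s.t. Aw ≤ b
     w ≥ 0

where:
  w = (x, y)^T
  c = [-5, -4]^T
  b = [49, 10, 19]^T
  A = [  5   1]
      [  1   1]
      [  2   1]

Evaluate the objective at each vertex of the feasible region:
  z(0, 0) = 0
  z(9.5, 0) = -47.5
  z(9, 1) = -49  ←
  z(0, 10) = -40
The minimum is at x = 9, y = 1.

x = 9, y = 1, z = -49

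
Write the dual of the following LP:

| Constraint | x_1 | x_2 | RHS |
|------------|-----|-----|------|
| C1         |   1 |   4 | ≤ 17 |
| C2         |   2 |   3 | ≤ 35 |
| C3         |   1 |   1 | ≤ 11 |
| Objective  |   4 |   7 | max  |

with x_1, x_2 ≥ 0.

Primal max cᵀx s.t. Ax ≤ b, x ≥ 0  →  Dual min bᵀy s.t. Aᵀy ≥ c, y ≥ 0.

Minimize: z = 17y1 + 35y2 + 11y3

Subject to:
  y1 + 2y2 + y3 ≥ 4
  4y1 + 3y2 + y3 ≥ 7
  y1, y2, y3 ≥ 0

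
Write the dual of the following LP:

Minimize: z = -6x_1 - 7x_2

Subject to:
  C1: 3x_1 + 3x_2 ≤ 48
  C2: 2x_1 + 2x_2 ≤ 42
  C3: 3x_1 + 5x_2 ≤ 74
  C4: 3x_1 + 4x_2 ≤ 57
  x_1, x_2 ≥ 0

Primal min cᵀx s.t. Ax ≤ b, x ≥ 0  →  Dual max −bᵀy s.t. Aᵀy ≥ −c, y ≥ 0.

Maximize: z = -48y1 - 42y2 - 74y3 - 57y4

Subject to:
  3y1 + 2y2 + 3y3 + 3y4 ≥ 6
  3y1 + 2y2 + 5y3 + 4y4 ≥ 7
  y1, y2, y3, y4 ≥ 0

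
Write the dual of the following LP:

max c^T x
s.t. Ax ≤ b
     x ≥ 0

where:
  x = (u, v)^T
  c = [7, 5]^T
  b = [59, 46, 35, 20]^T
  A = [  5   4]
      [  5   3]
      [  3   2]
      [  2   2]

Primal max cᵀx s.t. Ax ≤ b, x ≥ 0  →  Dual min bᵀy s.t. Aᵀy ≥ c, y ≥ 0.

Minimize: z = 59y1 + 46y2 + 35y3 + 20y4

Subject to:
  5y1 + 5y2 + 3y3 + 2y4 ≥ 7
  4y1 + 3y2 + 2y3 + 2y4 ≥ 5
  y1, y2, y3, y4 ≥ 0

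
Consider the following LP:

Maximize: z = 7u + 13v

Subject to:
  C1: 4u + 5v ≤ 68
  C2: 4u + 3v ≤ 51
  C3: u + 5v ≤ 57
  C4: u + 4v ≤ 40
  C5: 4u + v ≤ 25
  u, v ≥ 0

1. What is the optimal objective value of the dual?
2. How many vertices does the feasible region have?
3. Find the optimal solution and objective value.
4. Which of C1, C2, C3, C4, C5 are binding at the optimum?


1. 145
2. 4
3. u = 4, v = 9, z = 145
4. C4, C5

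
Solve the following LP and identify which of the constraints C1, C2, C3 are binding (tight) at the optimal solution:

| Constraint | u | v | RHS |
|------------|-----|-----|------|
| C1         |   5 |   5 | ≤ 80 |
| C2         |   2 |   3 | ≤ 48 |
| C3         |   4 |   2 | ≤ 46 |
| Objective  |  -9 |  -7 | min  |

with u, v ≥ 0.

At u = 7, v = 9, compute slack b - a·x for each constraint:
  C1: 80 − 80 = 0  (binding)
  C2: 48 − 41 = 7  (slack)
  C3: 46 − 46 = 0  (binding)

Optimal: u = 7, v = 9
Binding: C1, C3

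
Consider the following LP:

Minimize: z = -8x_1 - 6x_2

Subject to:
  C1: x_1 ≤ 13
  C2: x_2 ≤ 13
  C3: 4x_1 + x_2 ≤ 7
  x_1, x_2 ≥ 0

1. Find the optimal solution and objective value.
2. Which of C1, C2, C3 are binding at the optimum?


1. x_1 = 0, x_2 = 7, z = -42
2. C3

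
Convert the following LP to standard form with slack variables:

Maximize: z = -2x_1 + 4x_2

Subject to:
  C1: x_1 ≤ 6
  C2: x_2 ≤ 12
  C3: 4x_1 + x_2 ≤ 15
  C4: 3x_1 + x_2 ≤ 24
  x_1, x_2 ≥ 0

max z = -2x_1 + 4x_2

s.t.
  x_1 + s1 = 6
  x_2 + s2 = 12
  4x_1 + x_2 + s3 = 15
  3x_1 + x_2 + s4 = 24
  x_1, x_2, s1, s2, s3, s4 ≥ 0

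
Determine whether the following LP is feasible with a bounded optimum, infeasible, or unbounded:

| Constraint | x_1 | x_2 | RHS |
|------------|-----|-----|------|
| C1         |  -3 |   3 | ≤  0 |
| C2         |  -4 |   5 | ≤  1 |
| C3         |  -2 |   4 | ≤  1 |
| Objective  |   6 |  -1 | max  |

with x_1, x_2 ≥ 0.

Unbounded (objective can increase without bound)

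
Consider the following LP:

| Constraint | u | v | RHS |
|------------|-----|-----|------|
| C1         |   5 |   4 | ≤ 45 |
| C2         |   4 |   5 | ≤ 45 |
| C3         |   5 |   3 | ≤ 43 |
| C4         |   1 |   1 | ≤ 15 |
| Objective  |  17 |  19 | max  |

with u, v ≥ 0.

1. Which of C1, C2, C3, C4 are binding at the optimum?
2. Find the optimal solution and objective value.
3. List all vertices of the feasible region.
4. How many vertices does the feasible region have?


1. C1, C2
2. u = 5, v = 5, z = 180
3. (0, 0), (8.6, 0), (7.4, 2), (5, 5), (0, 9)
4. 5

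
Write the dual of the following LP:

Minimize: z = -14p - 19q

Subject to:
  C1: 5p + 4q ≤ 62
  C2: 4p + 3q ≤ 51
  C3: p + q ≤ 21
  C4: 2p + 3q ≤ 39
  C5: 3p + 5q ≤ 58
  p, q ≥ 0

Primal min cᵀx s.t. Ax ≤ b, x ≥ 0  →  Dual max −bᵀy s.t. Aᵀy ≥ −c, y ≥ 0.

Maximize: z = -62y1 - 51y2 - 21y3 - 39y4 - 58y5

Subject to:
  5y1 + 4y2 + y3 + 2y4 + 3y5 ≥ 14
  4y1 + 3y2 + y3 + 3y4 + 5y5 ≥ 19
  y1, y2, y3, y4, y5 ≥ 0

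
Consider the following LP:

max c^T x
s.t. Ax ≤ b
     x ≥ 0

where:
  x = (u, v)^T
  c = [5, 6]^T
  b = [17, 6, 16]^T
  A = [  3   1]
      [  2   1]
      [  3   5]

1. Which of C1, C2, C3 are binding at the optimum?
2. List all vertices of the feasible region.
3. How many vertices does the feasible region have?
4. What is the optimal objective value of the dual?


1. C2, C3
2. (0, 0), (3, 0), (2, 2), (0, 3.2)
3. 4
4. 22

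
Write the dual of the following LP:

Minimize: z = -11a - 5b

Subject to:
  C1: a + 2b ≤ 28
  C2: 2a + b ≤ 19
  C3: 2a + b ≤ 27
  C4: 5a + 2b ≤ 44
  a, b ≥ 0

Primal min cᵀx s.t. Ax ≤ b, x ≥ 0  →  Dual max −bᵀy s.t. Aᵀy ≥ −c, y ≥ 0.

Maximize: z = -28y1 - 19y2 - 27y3 - 44y4

Subject to:
  y1 + 2y2 + 2y3 + 5y4 ≥ 11
  2y1 + y2 + y3 + 2y4 ≥ 5
  y1, y2, y3, y4 ≥ 0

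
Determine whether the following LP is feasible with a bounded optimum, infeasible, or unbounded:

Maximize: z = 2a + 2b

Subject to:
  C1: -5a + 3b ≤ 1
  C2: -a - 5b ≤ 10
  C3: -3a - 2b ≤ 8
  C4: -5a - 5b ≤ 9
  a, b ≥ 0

Unbounded (objective can increase without bound)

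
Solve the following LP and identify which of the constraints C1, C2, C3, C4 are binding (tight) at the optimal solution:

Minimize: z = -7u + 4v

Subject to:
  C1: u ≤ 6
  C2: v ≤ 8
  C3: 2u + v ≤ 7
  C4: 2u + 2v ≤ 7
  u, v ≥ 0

At u = 3.5, v = 0, compute slack b - a·x for each constraint:
  C1: 6 − 3.5 = 2.5  (slack)
  C2: 8 − 0 = 8  (slack)
  C3: 7 − 7 = 0  (binding)
  C4: 7 − 7 = 0  (binding)

Optimal: u = 3.5, v = 0
Binding: C3, C4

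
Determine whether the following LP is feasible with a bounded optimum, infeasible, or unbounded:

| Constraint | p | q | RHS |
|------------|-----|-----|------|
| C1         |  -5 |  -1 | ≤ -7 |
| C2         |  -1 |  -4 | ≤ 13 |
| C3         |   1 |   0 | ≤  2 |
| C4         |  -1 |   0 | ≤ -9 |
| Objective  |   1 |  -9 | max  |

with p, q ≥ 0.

Infeasible (no feasible solution exists)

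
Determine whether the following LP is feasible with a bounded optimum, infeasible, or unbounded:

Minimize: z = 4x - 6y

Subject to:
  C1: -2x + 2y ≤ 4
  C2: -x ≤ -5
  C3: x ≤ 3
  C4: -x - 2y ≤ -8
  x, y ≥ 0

Infeasible (no feasible solution exists)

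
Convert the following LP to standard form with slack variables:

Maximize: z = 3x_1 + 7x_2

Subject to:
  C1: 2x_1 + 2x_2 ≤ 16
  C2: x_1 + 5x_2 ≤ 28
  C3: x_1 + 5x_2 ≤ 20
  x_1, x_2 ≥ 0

max z = 3x_1 + 7x_2

s.t.
  2x_1 + 2x_2 + s1 = 16
  x_1 + 5x_2 + s2 = 28
  x_1 + 5x_2 + s3 = 20
  x_1, x_2, s1, s2, s3 ≥ 0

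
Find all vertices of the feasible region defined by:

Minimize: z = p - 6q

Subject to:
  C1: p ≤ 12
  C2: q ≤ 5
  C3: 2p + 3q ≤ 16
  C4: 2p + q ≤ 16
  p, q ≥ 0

(0, 0), (8, 0), (0.5, 5), (0, 5)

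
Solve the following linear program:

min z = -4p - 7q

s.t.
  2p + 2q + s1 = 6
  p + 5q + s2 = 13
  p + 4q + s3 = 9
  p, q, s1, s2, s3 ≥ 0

Evaluate the objective at each vertex of the feasible region:
  z(0, 0) = 0
  z(3, 0) = -12
  z(1, 2) = -18  ←
  z(0, 2.25) = -15.75
The minimum is at p = 1, q = 2.

p = 1, q = 2, z = -18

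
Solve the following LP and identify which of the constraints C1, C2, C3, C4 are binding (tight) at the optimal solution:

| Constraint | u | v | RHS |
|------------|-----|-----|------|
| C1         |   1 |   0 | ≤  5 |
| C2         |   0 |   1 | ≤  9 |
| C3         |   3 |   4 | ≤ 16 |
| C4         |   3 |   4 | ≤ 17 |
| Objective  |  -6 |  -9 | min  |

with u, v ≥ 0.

At u = 0, v = 4, compute slack b - a·x for each constraint:
  C1: 5 − 0 = 5  (slack)
  C2: 9 − 4 = 5  (slack)
  C3: 16 − 16 = 0  (binding)
  C4: 17 − 16 = 1  (slack)

Optimal: u = 0, v = 4
Binding: C3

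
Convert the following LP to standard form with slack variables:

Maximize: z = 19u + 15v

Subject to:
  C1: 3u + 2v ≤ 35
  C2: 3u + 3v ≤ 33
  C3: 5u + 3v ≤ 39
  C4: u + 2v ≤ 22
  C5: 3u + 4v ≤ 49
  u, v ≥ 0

max z = 19u + 15v

s.t.
  3u + 2v + s1 = 35
  3u + 3v + s2 = 33
  5u + 3v + s3 = 39
  u + 2v + s4 = 22
  3u + 4v + s5 = 49
  u, v, s1, s2, s3, s4, s5 ≥ 0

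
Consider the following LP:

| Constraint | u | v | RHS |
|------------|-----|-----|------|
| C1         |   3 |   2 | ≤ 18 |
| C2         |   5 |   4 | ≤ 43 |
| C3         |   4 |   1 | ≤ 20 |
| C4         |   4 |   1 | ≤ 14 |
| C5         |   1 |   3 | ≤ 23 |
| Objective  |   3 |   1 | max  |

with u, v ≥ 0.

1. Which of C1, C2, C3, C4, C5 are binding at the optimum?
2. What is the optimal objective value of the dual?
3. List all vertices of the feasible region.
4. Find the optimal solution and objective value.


1. C1, C4
2. 12
3. (0, 0), (3.5, 0), (2, 6), (1.143, 7.286), (0, 7.667)
4. u = 2, v = 6, z = 12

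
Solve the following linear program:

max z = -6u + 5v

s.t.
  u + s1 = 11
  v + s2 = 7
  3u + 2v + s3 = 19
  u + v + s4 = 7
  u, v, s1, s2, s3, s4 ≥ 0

Evaluate the objective at each vertex of the feasible region:
  z(0, 0) = 0
  z(6.333, 0) = -38
  z(5, 2) = -20
  z(0, 7) = 35  ←
The maximum is at u = 0, v = 7.

u = 0, v = 7, z = 35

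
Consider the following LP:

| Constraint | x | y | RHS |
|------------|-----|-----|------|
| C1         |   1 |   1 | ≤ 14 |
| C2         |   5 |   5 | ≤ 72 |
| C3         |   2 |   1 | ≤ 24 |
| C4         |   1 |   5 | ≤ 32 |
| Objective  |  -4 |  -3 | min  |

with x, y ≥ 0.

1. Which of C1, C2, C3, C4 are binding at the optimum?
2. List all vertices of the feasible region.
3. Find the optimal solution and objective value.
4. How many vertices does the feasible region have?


1. C1, C3
2. (0, 0), (12, 0), (10, 4), (9.5, 4.5), (0, 6.4)
3. x = 10, y = 4, z = -52
4. 5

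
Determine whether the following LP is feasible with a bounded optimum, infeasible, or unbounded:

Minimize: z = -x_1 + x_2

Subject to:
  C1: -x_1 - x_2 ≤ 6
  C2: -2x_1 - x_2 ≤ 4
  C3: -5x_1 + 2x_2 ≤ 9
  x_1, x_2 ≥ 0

Unbounded (objective can decrease without bound)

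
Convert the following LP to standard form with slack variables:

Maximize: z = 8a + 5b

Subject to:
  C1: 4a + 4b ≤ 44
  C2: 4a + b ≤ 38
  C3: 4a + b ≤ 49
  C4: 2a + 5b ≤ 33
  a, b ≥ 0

max z = 8a + 5b

s.t.
  4a + 4b + s1 = 44
  4a + b + s2 = 38
  4a + b + s3 = 49
  2a + 5b + s4 = 33
  a, b, s1, s2, s3, s4 ≥ 0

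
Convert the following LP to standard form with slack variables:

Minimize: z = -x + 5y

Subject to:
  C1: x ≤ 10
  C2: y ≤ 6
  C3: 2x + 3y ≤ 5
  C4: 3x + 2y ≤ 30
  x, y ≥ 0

min z = -x + 5y

s.t.
  x + s1 = 10
  y + s2 = 6
  2x + 3y + s3 = 5
  3x + 2y + s4 = 30
  x, y, s1, s2, s3, s4 ≥ 0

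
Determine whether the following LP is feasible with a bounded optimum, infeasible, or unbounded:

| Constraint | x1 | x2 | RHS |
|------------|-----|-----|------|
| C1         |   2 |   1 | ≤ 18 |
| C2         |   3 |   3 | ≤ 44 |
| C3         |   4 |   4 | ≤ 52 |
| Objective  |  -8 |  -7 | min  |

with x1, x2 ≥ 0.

Feasible with a bounded optimal solution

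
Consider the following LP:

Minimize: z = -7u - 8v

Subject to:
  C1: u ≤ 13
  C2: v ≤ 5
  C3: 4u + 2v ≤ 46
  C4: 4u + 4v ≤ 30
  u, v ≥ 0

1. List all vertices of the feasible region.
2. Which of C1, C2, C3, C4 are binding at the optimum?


1. (0, 0), (7.5, 0), (2.5, 5), (0, 5)
2. C2, C4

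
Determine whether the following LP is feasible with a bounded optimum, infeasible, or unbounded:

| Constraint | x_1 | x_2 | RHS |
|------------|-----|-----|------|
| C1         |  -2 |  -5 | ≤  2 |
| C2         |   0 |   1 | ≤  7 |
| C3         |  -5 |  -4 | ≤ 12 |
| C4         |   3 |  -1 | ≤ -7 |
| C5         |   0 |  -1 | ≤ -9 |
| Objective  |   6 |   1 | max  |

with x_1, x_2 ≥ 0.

Infeasible (no feasible solution exists)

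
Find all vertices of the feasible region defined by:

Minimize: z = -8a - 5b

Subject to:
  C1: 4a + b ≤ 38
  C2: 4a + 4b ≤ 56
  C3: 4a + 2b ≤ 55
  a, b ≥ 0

(0, 0), (9.5, 0), (8, 6), (0, 14)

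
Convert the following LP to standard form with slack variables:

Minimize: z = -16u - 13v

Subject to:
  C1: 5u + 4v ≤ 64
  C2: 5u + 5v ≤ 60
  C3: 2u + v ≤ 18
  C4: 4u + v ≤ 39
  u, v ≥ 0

min z = -16u - 13v

s.t.
  5u + 4v + s1 = 64
  5u + 5v + s2 = 60
  2u + v + s3 = 18
  4u + v + s4 = 39
  u, v, s1, s2, s3, s4 ≥ 0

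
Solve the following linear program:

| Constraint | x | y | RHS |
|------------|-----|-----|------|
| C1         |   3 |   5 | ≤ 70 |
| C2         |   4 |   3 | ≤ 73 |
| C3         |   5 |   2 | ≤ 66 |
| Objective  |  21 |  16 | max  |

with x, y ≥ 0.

Evaluate the objective at each vertex of the feasible region:
  z(0, 0) = 0
  z(13.2, 0) = 277.2
  z(10, 8) = 338  ←
  z(0, 14) = 224
The maximum is at x = 10, y = 8.

x = 10, y = 8, z = 338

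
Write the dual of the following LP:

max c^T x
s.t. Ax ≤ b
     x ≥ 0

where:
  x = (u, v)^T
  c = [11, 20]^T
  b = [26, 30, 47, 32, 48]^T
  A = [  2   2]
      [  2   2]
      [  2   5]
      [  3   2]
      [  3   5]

Primal max cᵀx s.t. Ax ≤ b, x ≥ 0  →  Dual min bᵀy s.t. Aᵀy ≥ c, y ≥ 0.

Minimize: z = 26y1 + 30y2 + 47y3 + 32y4 + 48y5

Subject to:
  2y1 + 2y2 + 2y3 + 3y4 + 3y5 ≥ 11
  2y1 + 2y2 + 5y3 + 2y4 + 5y5 ≥ 20
  y1, y2, y3, y4, y5 ≥ 0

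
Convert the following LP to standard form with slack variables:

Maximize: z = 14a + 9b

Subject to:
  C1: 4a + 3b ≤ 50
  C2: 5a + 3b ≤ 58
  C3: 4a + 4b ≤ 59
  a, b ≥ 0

max z = 14a + 9b

s.t.
  4a + 3b + s1 = 50
  5a + 3b + s2 = 58
  4a + 4b + s3 = 59
  a, b, s1, s2, s3 ≥ 0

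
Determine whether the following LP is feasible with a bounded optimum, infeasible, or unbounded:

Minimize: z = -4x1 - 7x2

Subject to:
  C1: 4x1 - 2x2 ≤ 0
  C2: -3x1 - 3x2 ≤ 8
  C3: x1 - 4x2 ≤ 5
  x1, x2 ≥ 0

Unbounded (objective can decrease without bound)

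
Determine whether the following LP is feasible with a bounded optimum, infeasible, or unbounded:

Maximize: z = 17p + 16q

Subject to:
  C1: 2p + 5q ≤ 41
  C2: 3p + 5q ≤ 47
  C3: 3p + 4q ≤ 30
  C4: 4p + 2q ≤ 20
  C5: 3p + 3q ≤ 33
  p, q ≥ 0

Feasible with a bounded optimal solution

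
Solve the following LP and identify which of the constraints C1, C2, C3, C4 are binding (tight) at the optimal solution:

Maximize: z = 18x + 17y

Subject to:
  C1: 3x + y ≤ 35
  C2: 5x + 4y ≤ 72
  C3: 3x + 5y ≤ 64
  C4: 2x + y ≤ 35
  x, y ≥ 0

At x = 8, y = 8, compute slack b - a·x for each constraint:
  C1: 35 − 32 = 3  (slack)
  C2: 72 − 72 = 0  (binding)
  C3: 64 − 64 = 0  (binding)
  C4: 35 − 24 = 11  (slack)

Optimal: x = 8, y = 8
Binding: C2, C3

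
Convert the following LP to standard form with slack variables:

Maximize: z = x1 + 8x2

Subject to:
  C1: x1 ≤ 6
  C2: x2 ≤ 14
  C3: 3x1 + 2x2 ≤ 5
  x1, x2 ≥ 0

max z = x1 + 8x2

s.t.
  x1 + s1 = 6
  x2 + s2 = 14
  3x1 + 2x2 + s3 = 5
  x1, x2, s1, s2, s3 ≥ 0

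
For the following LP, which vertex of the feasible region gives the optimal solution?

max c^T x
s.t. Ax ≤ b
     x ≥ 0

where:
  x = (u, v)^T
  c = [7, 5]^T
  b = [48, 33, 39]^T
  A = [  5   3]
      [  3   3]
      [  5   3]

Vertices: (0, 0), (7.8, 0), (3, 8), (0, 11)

Evaluate the objective at each vertex of the feasible region:
  z(0, 0) = 0
  z(7.8, 0) = 54.6
  z(3, 8) = 61  ←
  z(0, 11) = 55
The maximum is at u = 3, v = 8.

(3, 8)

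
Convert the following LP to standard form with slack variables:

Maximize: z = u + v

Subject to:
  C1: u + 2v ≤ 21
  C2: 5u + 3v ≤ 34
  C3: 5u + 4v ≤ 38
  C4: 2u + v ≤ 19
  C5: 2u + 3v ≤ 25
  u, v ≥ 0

max z = u + v

s.t.
  u + 2v + s1 = 21
  5u + 3v + s2 = 34
  5u + 4v + s3 = 38
  2u + v + s4 = 19
  2u + 3v + s5 = 25
  u, v, s1, s2, s3, s4, s5 ≥ 0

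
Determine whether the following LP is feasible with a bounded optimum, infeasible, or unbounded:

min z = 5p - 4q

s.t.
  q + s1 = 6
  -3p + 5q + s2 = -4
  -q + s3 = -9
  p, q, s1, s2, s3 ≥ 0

Infeasible (no feasible solution exists)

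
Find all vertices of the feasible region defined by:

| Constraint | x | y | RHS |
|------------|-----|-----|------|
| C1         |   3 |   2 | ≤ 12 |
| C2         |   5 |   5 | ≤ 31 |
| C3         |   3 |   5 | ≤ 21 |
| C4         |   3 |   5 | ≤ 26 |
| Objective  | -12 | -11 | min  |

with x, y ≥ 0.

(0, 0), (4, 0), (2, 3), (0, 4.2)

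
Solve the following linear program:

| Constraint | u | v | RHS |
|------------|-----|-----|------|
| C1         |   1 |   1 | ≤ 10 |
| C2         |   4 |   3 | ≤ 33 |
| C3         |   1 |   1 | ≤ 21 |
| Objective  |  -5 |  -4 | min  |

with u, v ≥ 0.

Evaluate the objective at each vertex of the feasible region:
  z(0, 0) = 0
  z(8.25, 0) = -41.25
  z(3, 7) = -43  ←
  z(0, 10) = -40
The minimum is at u = 3, v = 7.

u = 3, v = 7, z = -43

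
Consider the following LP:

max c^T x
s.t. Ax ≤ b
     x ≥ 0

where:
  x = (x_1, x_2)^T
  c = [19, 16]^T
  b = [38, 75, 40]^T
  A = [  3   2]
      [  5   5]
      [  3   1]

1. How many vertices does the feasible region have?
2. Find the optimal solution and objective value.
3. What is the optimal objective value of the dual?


1. 4
2. x_1 = 8, x_2 = 7, z = 264
3. 264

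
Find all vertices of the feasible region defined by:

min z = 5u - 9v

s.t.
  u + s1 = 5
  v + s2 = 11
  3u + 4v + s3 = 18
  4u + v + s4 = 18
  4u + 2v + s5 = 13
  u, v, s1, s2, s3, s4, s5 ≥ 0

(0, 0), (3.25, 0), (1.6, 3.3), (0, 4.5)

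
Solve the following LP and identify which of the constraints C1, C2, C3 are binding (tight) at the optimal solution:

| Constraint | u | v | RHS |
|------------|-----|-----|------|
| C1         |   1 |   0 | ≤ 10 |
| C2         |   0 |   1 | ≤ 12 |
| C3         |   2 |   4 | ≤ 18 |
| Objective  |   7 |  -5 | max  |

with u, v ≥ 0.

At u = 9, v = 0, compute slack b - a·x for each constraint:
  C1: 10 − 9 = 1  (slack)
  C2: 12 − 0 = 12  (slack)
  C3: 18 − 18 = 0  (binding)

Optimal: u = 9, v = 0
Binding: C3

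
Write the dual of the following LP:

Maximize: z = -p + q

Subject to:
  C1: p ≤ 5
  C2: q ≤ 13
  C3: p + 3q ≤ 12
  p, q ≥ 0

Primal max cᵀx s.t. Ax ≤ b, x ≥ 0  →  Dual min bᵀy s.t. Aᵀy ≥ c, y ≥ 0.

Minimize: z = 5y1 + 13y2 + 12y3

Subject to:
  y1 + y3 ≥ -1
  y2 + 3y3 ≥ 1
  y1, y2, y3 ≥ 0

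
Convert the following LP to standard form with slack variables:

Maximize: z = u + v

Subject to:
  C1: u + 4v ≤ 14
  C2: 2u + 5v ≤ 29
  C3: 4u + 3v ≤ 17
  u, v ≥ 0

max z = u + v

s.t.
  u + 4v + s1 = 14
  2u + 5v + s2 = 29
  4u + 3v + s3 = 17
  u, v, s1, s2, s3 ≥ 0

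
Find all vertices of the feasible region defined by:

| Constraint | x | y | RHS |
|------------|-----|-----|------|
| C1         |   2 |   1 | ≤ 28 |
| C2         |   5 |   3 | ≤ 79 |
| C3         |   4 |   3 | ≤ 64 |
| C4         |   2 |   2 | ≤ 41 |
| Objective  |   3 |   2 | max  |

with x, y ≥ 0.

(0, 0), (14, 0), (10, 8), (2.5, 18), (0, 20.5)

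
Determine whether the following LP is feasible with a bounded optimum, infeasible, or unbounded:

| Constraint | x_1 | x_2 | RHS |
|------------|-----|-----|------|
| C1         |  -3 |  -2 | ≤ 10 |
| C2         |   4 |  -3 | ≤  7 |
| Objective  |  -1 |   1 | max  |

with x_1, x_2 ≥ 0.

Unbounded (objective can increase without bound)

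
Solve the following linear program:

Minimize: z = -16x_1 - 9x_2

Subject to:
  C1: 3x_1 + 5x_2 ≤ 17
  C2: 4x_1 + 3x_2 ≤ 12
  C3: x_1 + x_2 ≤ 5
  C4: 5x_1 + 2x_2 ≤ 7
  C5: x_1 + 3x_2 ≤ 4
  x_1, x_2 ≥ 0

Evaluate the objective at each vertex of the feasible region:
  z(0, 0) = 0
  z(1.4, 0) = -22.4
  z(1, 1) = -25  ←
  z(0, 1.333) = -12
The minimum is at x_1 = 1, x_2 = 1.

x_1 = 1, x_2 = 1, z = -25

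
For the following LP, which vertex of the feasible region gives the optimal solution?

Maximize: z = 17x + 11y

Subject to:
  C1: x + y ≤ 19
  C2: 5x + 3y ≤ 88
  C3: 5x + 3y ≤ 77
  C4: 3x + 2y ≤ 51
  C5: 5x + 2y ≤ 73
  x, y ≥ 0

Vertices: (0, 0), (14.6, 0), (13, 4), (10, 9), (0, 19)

Evaluate the objective at each vertex of the feasible region:
  z(0, 0) = 0
  z(14.6, 0) = 248.2
  z(13, 4) = 265
  z(10, 9) = 269  ←
  z(0, 19) = 209
The maximum is at x = 10, y = 9.

(10, 9)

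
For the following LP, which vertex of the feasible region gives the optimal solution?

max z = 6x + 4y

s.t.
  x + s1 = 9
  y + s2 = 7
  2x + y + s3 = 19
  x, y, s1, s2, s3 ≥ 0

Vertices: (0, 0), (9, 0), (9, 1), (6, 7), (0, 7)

Evaluate the objective at each vertex of the feasible region:
  z(0, 0) = 0
  z(9, 0) = 54
  z(9, 1) = 58
  z(6, 7) = 64  ←
  z(0, 7) = 28
The maximum is at x = 6, y = 7.

(6, 7)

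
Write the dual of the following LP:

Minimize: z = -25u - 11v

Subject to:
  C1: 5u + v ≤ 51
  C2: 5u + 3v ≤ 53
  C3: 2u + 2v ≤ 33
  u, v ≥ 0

Primal min cᵀx s.t. Ax ≤ b, x ≥ 0  →  Dual max −bᵀy s.t. Aᵀy ≥ −c, y ≥ 0.

Maximize: z = -51y1 - 53y2 - 33y3

Subject to:
  5y1 + 5y2 + 2y3 ≥ 25
  y1 + 3y2 + 2y3 ≥ 11
  y1, y2, y3 ≥ 0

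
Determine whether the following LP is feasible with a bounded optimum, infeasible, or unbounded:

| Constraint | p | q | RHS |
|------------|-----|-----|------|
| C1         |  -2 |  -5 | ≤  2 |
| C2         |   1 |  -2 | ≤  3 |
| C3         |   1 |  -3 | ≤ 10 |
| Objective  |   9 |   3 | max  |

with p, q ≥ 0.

Unbounded (objective can increase without bound)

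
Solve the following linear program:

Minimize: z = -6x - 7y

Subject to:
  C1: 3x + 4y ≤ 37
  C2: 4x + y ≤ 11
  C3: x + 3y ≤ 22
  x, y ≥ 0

Evaluate the objective at each vertex of the feasible region:
  z(0, 0) = 0
  z(2.75, 0) = -16.5
  z(1, 7) = -55  ←
  z(0, 7.333) = -51.33
The minimum is at x = 1, y = 7.

x = 1, y = 7, z = -55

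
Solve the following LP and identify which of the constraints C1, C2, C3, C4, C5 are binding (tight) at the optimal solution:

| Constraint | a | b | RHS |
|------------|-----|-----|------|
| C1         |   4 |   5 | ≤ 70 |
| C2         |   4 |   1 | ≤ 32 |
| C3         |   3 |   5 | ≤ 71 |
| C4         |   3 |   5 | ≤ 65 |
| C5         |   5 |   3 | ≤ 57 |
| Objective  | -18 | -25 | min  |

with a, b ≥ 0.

At a = 5, b = 10, compute slack b - a·x for each constraint:
  C1: 70 − 70 = 0  (binding)
  C2: 32 − 30 = 2  (slack)
  C3: 71 − 65 = 6  (slack)
  C4: 65 − 65 = 0  (binding)
  C5: 57 − 55 = 2  (slack)

Optimal: a = 5, b = 10
Binding: C1, C4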